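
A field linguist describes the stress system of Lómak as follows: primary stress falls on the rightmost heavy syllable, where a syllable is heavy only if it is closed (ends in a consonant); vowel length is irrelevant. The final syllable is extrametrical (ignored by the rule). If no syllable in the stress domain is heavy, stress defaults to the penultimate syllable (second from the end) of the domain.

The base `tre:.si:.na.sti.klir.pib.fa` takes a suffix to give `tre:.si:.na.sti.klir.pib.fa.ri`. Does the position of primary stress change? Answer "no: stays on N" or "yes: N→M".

no: stays on 6

Base `tre:.si:.na.sti.klir.pib.fa` (7 syllables):
  The final syllable (7, fa) is extrametrical; the stress domain is syllables 1–6.
  Weights: 1 tre: L, 2 si: L, 3 na L, 4 sti L, 5 klir H, 6 pib H.
  Heavy syllables in the domain: 5, 6. The rightmost is syllable 6 (pib).
  → primary stress on syllable 6.
Suffixed `tre:.si:.na.sti.klir.pib.fa.ri` (8 syllables):
  The final syllable (8, ri) is extrametrical; the stress domain is syllables 1–7.
  Weights: 1 tre: L, 2 si: L, 3 na L, 4 sti L, 5 klir H, 6 pib H, 7 fa L.
  Heavy syllables in the domain: 5, 6. The rightmost is syllable 6 (pib).
  → primary stress on syllable 6.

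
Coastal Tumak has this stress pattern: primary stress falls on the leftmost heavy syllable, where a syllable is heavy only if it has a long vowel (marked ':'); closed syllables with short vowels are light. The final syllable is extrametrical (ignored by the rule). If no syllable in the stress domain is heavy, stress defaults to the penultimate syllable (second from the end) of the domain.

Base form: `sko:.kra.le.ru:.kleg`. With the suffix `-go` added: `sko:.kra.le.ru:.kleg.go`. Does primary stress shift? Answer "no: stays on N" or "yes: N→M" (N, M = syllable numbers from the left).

Base `sko:.kra.le.ru:.kleg` (5 syllables):
  The final syllable (5, kleg) is extrametrical; the stress domain is syllables 1–4.
  Weights: 1 sko: H, 2 kra L, 3 le L, 4 ru: H.
  Heavy syllables in the domain: 1, 4. The leftmost is syllable 1 (sko:).
  → primary stress on syllable 1.
Suffixed `sko:.kra.le.ru:.kleg.go` (6 syllables):
  The final syllable (6, go) is extrametrical; the stress domain is syllables 1–5.
  Weights: 1 sko: H, 2 kra L, 3 le L, 4 ru: H, 5 kleg L.
  Heavy syllables in the domain: 1, 4. The leftmost is syllable 1 (sko:).
  → primary stress on syllable 1.

no: stays on 1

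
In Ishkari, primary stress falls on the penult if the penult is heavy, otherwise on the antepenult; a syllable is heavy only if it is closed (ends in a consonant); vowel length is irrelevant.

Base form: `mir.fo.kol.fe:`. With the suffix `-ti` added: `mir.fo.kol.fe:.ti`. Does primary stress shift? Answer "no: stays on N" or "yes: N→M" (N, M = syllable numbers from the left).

no: stays on 3

Base `mir.fo.kol.fe:` (4 syllables):
  Weights: 2 fo L, 3 kol H, 4 fe: L.
  The penult (syllable 3, kol) is heavy, so it takes stress.
  → primary stress on syllable 3.
Suffixed `mir.fo.kol.fe:.ti` (5 syllables):
  Weights: 3 kol H, 4 fe: L, 5 ti L.
  The penult (syllable 4, fe:) is light, so stress falls on the antepenult (syllable 3, kol).
  → primary stress on syllable 3.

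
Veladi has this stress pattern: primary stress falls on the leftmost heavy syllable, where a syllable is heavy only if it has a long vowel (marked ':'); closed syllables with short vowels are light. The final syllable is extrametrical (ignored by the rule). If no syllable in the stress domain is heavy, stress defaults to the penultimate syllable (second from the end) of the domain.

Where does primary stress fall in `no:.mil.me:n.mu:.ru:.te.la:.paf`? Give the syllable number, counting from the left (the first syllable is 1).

The final syllable (8, paf) is extrametrical; the stress domain is syllables 1–7.
Weights: 1 no: H, 2 mil L, 3 me:n H, 4 mu: H, 5 ru: H, 6 te L, 7 la: H.
Heavy syllables in the domain: 1, 3, 4, 5, 7. The leftmost is syllable 1 (no:).
Primary stress: syllable 1 → ˈno:.mil.me:n.mu:.ru:.te.la:.paf.

1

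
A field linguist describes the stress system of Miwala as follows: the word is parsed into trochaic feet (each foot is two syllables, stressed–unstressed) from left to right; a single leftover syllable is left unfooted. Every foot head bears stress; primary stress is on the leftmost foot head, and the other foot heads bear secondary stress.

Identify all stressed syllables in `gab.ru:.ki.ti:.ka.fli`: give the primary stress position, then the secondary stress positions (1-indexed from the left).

primary 1, secondary 3, 5

Parse left to right into trochaic (ˈσσ) feet: (ˈgab.ru:) (ˈki.ti:) (ˈka.fli).
Foot heads (stressed positions): 1, 3, 5.
End Rule Leftmost: primary stress on the leftmost head = syllable 1.
Secondary stress on 3, 5: ˈgab.ru:.ˌki.ti:.ˌka.fli.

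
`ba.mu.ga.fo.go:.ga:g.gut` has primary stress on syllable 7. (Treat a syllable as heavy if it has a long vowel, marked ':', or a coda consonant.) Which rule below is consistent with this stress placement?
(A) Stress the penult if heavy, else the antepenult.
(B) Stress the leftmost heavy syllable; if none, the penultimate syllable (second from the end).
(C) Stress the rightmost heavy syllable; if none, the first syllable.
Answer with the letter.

C

Rule A → syllable 6 (observed: 7).
Rule B → syllable 5 (observed: 7).
Rule C → syllable 7 ✓.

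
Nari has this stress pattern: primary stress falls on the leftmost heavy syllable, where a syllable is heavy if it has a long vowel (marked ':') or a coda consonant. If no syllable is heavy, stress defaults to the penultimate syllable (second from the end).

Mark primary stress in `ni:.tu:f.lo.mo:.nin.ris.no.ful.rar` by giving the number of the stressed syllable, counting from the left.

Weights: 1 ni: H, 2 tu:f H, 3 lo L, 4 mo: H, 5 nin H, 6 ris H, 7 no L, 8 ful H, 9 rar H.
Heavy syllables in the domain: 1, 2, 4, 5, 6, 8, 9. The leftmost is syllable 1 (ni:).
Primary stress: syllable 1 → ˈni:.tu:f.lo.mo:.nin.ris.no.ful.rar.

1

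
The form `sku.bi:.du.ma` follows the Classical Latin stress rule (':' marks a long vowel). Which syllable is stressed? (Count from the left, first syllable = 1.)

Classical Latin: stress the penult if heavy (long vowel or closed), else the antepenult.
Weights: 2 bi: H, 3 du L, 4 ma L.
The penult (syllable 3, du) is light, so stress falls on the antepenult (syllable 2, bi:).
Stress on syllable 2: sku.ˈbi:.du.ma.

2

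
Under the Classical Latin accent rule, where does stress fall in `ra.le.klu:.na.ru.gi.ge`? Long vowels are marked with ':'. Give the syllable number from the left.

Classical Latin: stress the penult if heavy (long vowel or closed), else the antepenult.
Weights: 5 ru L, 6 gi L, 7 ge L.
The penult (syllable 6, gi) is light, so stress falls on the antepenult (syllable 5, ru).
Stress on syllable 5: ra.le.klu:.na.ˈru.gi.ge.

5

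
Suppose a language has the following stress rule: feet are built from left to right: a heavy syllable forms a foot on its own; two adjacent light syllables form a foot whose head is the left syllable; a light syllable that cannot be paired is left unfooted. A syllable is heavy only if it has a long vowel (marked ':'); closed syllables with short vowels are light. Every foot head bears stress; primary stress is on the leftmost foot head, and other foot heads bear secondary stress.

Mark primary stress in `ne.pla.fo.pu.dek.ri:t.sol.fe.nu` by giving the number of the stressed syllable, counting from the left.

1

Weights: 1 ne L, 2 pla L, 3 fo L, 4 pu L, 5 dek L, 6 ri:t H, 7 sol L, 8 fe L, 9 nu L.
Parse left to right (heavy = foot alone; LL = one foot; stranded L unfooted): (ˈne.pla) (ˈfo.pu) dek (ˈri:t) (ˈsol.fe) nu.
Foot heads: 1, 3, 6, 7.
Primary stress on the leftmost head = syllable 1.
Primary stress: syllable 1 → ˈne.pla.fo.pu.dek.ri:t.sol.fe.nu.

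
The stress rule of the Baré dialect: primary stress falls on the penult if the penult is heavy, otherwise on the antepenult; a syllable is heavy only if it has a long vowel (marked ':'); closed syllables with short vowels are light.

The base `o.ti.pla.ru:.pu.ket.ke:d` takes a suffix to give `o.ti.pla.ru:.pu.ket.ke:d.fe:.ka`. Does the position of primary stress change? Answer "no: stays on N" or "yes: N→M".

Base `o.ti.pla.ru:.pu.ket.ke:d` (7 syllables):
  Weights: 5 pu L, 6 ket L, 7 ke:d H.
  The penult (syllable 6, ket) is light, so stress falls on the antepenult (syllable 5, pu).
  → primary stress on syllable 5.
Suffixed `o.ti.pla.ru:.pu.ket.ke:d.fe:.ka` (9 syllables):
  Weights: 7 ke:d H, 8 fe: H, 9 ka L.
  The penult (syllable 8, fe:) is heavy, so it takes stress.
  → primary stress on syllable 8.

yes: 5→8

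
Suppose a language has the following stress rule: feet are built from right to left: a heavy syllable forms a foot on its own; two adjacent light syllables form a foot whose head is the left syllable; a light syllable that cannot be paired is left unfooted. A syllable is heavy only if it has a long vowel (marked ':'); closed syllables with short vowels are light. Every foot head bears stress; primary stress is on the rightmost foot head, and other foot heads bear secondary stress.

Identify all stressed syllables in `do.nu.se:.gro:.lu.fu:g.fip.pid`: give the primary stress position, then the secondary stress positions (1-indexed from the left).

Weights: 1 do L, 2 nu L, 3 se: H, 4 gro: H, 5 lu L, 6 fu:g H, 7 fip L, 8 pid L.
Parse right to left (heavy = foot alone; LL = one foot; stranded L unfooted): (ˈdo.nu) (ˈse:) (ˈgro:) lu (ˈfu:g) (ˈfip.pid).
Foot heads: 1, 3, 4, 6, 7.
Primary stress on the rightmost head = syllable 7.
Secondary stress on 1, 3, 4, 6: ˌdo.nu.ˌse:.ˌgro:.lu.ˌfu:g.ˈfip.pid.

primary 7, secondary 1, 3, 4, 6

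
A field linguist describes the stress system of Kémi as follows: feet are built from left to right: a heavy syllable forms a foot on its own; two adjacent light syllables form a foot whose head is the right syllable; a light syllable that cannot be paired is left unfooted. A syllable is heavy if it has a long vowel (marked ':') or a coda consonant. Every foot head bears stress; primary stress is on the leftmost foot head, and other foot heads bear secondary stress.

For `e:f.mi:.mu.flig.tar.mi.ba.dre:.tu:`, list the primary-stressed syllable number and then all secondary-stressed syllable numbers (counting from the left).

primary 1, secondary 2, 4, 5, 7, 8, 9

Weights: 1 e:f H, 2 mi: H, 3 mu L, 4 flig H, 5 tar H, 6 mi L, 7 ba L, 8 dre: H, 9 tu: H.
Parse left to right (heavy = foot alone; LL = one foot; stranded L unfooted): (ˈe:f) (ˈmi:) mu (ˈflig) (ˈtar) (mi.ˈba) (ˈdre:) (ˈtu:).
Foot heads: 1, 2, 4, 5, 7, 8, 9.
Primary stress on the leftmost head = syllable 1.
Secondary stress on 2, 4, 5, 7, 8, 9: ˈe:f.ˌmi:.mu.ˌflig.ˌtar.mi.ˌba.ˌdre:.ˌtu:.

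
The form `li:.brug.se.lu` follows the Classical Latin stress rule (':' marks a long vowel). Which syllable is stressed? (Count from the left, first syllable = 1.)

Classical Latin: stress the penult if heavy (long vowel or closed), else the antepenult.
Weights: 2 brug H, 3 se L, 4 lu L.
The penult (syllable 3, se) is light, so stress falls on the antepenult (syllable 2, brug).
Stress on syllable 2: li:.ˈbrug.se.lu.

2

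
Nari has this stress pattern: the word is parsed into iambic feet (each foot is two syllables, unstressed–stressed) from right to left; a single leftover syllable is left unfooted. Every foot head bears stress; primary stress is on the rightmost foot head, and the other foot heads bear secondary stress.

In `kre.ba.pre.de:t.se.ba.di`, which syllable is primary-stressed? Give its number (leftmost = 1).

7

Parse right to left into iambic (σˈσ) feet: kre (ba.ˈpre) (de:t.ˈse) (ba.ˈdi). Syllable 1 is left unfooted.
Foot heads (stressed positions): 3, 5, 7.
End Rule Rightmost: primary stress on the rightmost head = syllable 7.
Primary stress: syllable 7 → kre.ba.pre.de:t.se.ba.ˈdi.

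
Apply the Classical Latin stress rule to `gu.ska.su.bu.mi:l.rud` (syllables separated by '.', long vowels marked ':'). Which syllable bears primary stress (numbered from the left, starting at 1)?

Classical Latin: stress the penult if heavy (long vowel or closed), else the antepenult.
Weights: 4 bu L, 5 mi:l H, 6 rud H.
The penult (syllable 5, mi:l) is heavy, so it takes stress.
Stress on syllable 5: gu.ska.su.bu.ˈmi:l.rud.

5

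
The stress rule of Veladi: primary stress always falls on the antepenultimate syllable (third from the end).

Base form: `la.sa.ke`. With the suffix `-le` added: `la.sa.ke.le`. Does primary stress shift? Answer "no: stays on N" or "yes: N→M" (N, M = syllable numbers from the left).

yes: 1→2

Base `la.sa.ke` (3 syllables):
  The word has 3 syllables; the antepenultimate syllable (third from the end) is syllable 1 (la).
  → primary stress on syllable 1.
Suffixed `la.sa.ke.le` (4 syllables):
  The word has 4 syllables; the antepenultimate syllable (third from the end) is syllable 2 (sa).
  → primary stress on syllable 2.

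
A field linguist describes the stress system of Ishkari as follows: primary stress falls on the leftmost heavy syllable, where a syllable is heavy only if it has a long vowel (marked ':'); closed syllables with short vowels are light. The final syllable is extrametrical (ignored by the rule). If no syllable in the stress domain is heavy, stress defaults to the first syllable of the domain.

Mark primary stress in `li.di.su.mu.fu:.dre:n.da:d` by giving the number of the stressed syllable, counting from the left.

The final syllable (7, da:d) is extrametrical; the stress domain is syllables 1–6.
Weights: 1 li L, 2 di L, 3 su L, 4 mu L, 5 fu: H, 6 dre:n H.
Heavy syllables in the domain: 5, 6. The leftmost is syllable 5 (fu:).
Primary stress: syllable 5 → li.di.su.mu.ˈfu:.dre:n.da:d.

5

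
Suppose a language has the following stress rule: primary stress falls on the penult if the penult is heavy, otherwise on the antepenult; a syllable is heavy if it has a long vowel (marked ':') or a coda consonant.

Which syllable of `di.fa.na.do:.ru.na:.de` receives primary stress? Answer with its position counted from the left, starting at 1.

6

Weights: 5 ru L, 6 na: H, 7 de L.
The penult (syllable 6, na:) is heavy, so it takes stress.
Primary stress: syllable 6 → di.fa.na.do:.ru.ˈna:.de.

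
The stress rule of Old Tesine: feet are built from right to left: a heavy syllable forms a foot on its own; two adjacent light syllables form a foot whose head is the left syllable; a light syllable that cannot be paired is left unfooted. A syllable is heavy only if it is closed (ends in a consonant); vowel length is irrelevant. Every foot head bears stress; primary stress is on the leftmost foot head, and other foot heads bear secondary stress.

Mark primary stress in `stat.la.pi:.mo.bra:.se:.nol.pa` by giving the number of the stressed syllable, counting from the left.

Weights: 1 stat H, 2 la L, 3 pi: L, 4 mo L, 5 bra: L, 6 se: L, 7 nol H, 8 pa L.
Parse right to left (heavy = foot alone; LL = one foot; stranded L unfooted): (ˈstat) la (ˈpi:.mo) (ˈbra:.se:) (ˈnol) pa.
Foot heads: 1, 3, 5, 7.
Primary stress on the leftmost head = syllable 1.
Primary stress: syllable 1 → ˈstat.la.pi:.mo.bra:.se:.nol.pa.

1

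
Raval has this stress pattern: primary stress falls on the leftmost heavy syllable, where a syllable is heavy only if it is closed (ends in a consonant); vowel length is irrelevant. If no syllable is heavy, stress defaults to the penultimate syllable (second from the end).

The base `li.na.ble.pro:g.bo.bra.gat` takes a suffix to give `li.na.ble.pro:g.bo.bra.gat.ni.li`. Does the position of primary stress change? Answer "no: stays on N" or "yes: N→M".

no: stays on 4

Base `li.na.ble.pro:g.bo.bra.gat` (7 syllables):
  Weights: 1 li L, 2 na L, 3 ble L, 4 pro:g H, 5 bo L, 6 bra L, 7 gat H.
  Heavy syllables in the domain: 4, 7. The leftmost is syllable 4 (pro:g).
  → primary stress on syllable 4.
Suffixed `li.na.ble.pro:g.bo.bra.gat.ni.li` (9 syllables):
  Weights: 1 li L, 2 na L, 3 ble L, 4 pro:g H, 5 bo L, 6 bra L, 7 gat H, 8 ni L, 9 li L.
  Heavy syllables in the domain: 4, 7. The leftmost is syllable 4 (pro:g).
  → primary stress on syllable 4.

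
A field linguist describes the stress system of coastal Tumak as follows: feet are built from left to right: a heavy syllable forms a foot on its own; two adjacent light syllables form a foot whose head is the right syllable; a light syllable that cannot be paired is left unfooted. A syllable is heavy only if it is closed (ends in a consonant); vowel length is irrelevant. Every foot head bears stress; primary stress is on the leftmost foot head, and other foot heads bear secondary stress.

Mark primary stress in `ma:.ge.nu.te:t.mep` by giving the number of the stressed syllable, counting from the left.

2

Weights: 1 ma: L, 2 ge L, 3 nu L, 4 te:t H, 5 mep H.
Parse left to right (heavy = foot alone; LL = one foot; stranded L unfooted): (ma:.ˈge) nu (ˈte:t) (ˈmep).
Foot heads: 2, 4, 5.
Primary stress on the leftmost head = syllable 2.
Primary stress: syllable 2 → ma:.ˈge.nu.te:t.mep.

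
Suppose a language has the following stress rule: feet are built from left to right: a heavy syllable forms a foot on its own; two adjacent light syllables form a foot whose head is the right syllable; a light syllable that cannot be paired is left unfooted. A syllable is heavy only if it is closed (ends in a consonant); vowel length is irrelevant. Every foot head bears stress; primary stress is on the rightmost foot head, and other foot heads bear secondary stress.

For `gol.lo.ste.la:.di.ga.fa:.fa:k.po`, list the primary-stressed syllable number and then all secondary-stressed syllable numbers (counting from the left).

Weights: 1 gol H, 2 lo L, 3 ste L, 4 la: L, 5 di L, 6 ga L, 7 fa: L, 8 fa:k H, 9 po L.
Parse left to right (heavy = foot alone; LL = one foot; stranded L unfooted): (ˈgol) (lo.ˈste) (la:.ˈdi) (ga.ˈfa:) (ˈfa:k) po.
Foot heads: 1, 3, 5, 7, 8.
Primary stress on the rightmost head = syllable 8.
Secondary stress on 1, 3, 5, 7: ˌgol.lo.ˌste.la:.ˌdi.ga.ˌfa:.ˈfa:k.po.

primary 8, secondary 1, 3, 5, 7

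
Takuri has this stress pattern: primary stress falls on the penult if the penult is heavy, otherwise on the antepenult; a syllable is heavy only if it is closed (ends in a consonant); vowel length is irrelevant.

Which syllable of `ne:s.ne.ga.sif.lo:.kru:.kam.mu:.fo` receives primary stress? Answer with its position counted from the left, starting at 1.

Weights: 7 kam H, 8 mu: L, 9 fo L.
The penult (syllable 8, mu:) is light, so stress falls on the antepenult (syllable 7, kam).
Primary stress: syllable 7 → ne:s.ne.ga.sif.lo:.kru:.ˈkam.mu:.fo.

7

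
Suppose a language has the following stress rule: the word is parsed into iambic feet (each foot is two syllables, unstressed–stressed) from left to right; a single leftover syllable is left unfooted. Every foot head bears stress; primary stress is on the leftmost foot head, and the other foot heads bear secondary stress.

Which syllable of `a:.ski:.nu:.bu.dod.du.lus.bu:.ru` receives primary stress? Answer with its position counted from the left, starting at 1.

Parse left to right into iambic (σˈσ) feet: (a:.ˈski:) (nu:.ˈbu) (dod.ˈdu) (lus.ˈbu:) ru. Syllable 9 is left unfooted.
Foot heads (stressed positions): 2, 4, 6, 8.
End Rule Leftmost: primary stress on the leftmost head = syllable 2.
Primary stress: syllable 2 → a:.ˈski:.nu:.bu.dod.du.lus.bu:.ru.

2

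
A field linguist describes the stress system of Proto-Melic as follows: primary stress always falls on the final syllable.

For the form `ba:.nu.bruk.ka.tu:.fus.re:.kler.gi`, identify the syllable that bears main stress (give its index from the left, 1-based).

9

The word has 9 syllables; the final syllable is syllable 9 (gi).
Primary stress: syllable 9 → ba:.nu.bruk.ka.tu:.fus.re:.kler.ˈgi.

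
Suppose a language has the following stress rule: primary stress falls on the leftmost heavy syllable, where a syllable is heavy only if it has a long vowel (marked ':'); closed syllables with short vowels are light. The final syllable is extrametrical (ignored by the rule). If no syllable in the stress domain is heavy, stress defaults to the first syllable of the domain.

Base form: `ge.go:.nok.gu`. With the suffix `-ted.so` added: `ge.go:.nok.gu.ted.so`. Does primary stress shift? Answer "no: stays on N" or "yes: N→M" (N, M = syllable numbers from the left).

no: stays on 2

Base `ge.go:.nok.gu` (4 syllables):
  The final syllable (4, gu) is extrametrical; the stress domain is syllables 1–3.
  Weights: 1 ge L, 2 go: H, 3 nok L.
  Heavy syllables in the domain: 2. The leftmost is syllable 2 (go:).
  → primary stress on syllable 2.
Suffixed `ge.go:.nok.gu.ted.so` (6 syllables):
  The final syllable (6, so) is extrametrical; the stress domain is syllables 1–5.
  Weights: 1 ge L, 2 go: H, 3 nok L, 4 gu L, 5 ted L.
  Heavy syllables in the domain: 2. The leftmost is syllable 2 (go:).
  → primary stress on syllable 2.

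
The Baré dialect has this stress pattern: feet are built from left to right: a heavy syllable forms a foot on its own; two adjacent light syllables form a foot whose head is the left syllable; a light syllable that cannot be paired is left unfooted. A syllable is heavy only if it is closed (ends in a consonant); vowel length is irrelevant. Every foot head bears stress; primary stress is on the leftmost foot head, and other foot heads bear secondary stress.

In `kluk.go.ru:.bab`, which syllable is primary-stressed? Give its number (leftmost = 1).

Weights: 1 kluk H, 2 go L, 3 ru: L, 4 bab H.
Parse left to right (heavy = foot alone; LL = one foot; stranded L unfooted): (ˈkluk) (ˈgo.ru:) (ˈbab).
Foot heads: 1, 2, 4.
Primary stress on the leftmost head = syllable 1.
Primary stress: syllable 1 → ˈkluk.go.ru:.bab.

1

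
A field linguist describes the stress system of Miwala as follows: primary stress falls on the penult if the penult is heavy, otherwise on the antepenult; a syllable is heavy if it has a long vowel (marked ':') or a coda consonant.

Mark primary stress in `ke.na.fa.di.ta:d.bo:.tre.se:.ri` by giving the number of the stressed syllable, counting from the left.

8

Weights: 7 tre L, 8 se: H, 9 ri L.
The penult (syllable 8, se:) is heavy, so it takes stress.
Primary stress: syllable 8 → ke.na.fa.di.ta:d.bo:.tre.ˈse:.ri.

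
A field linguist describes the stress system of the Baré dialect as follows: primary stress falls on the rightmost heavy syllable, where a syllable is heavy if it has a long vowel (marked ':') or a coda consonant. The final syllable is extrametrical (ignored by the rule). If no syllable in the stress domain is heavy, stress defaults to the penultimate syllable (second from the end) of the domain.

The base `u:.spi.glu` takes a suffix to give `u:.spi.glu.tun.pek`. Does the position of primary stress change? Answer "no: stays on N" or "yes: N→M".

Base `u:.spi.glu` (3 syllables):
  The final syllable (3, glu) is extrametrical; the stress domain is syllables 1–2.
  Weights: 1 u: H, 2 spi L.
  Heavy syllables in the domain: 1. The rightmost is syllable 1 (u:).
  → primary stress on syllable 1.
Suffixed `u:.spi.glu.tun.pek` (5 syllables):
  The final syllable (5, pek) is extrametrical; the stress domain is syllables 1–4.
  Weights: 1 u: H, 2 spi L, 3 glu L, 4 tun H.
  Heavy syllables in the domain: 1, 4. The rightmost is syllable 4 (tun).
  → primary stress on syllable 4.

yes: 1→4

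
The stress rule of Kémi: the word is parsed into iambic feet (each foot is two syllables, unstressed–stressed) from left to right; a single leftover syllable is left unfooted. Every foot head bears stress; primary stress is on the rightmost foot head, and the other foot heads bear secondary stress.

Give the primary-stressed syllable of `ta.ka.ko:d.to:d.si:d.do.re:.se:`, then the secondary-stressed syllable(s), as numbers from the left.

Parse left to right into iambic (σˈσ) feet: (ta.ˈka) (ko:d.ˈto:d) (si:d.ˈdo) (re:.ˈse:).
Foot heads (stressed positions): 2, 4, 6, 8.
End Rule Rightmost: primary stress on the rightmost head = syllable 8.
Secondary stress on 2, 4, 6: ta.ˌka.ko:d.ˌto:d.si:d.ˌdo.re:.ˈse:.

primary 8, secondary 2, 4, 6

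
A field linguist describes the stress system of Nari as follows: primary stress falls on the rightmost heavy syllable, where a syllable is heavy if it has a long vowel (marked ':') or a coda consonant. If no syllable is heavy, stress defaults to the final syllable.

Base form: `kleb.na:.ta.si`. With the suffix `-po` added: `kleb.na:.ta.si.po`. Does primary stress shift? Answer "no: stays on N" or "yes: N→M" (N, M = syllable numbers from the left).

Base `kleb.na:.ta.si` (4 syllables):
  Weights: 1 kleb H, 2 na: H, 3 ta L, 4 si L.
  Heavy syllables in the domain: 1, 2. The rightmost is syllable 2 (na:).
  → primary stress on syllable 2.
Suffixed `kleb.na:.ta.si.po` (5 syllables):
  Weights: 1 kleb H, 2 na: H, 3 ta L, 4 si L, 5 po L.
  Heavy syllables in the domain: 1, 2. The rightmost is syllable 2 (na:).
  → primary stress on syllable 2.

no: stays on 2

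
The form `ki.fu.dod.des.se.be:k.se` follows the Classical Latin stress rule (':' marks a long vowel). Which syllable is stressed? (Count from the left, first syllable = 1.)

Classical Latin: stress the penult if heavy (long vowel or closed), else the antepenult.
Weights: 5 se L, 6 be:k H, 7 se L.
The penult (syllable 6, be:k) is heavy, so it takes stress.
Stress on syllable 6: ki.fu.dod.des.se.ˈbe:k.se.

6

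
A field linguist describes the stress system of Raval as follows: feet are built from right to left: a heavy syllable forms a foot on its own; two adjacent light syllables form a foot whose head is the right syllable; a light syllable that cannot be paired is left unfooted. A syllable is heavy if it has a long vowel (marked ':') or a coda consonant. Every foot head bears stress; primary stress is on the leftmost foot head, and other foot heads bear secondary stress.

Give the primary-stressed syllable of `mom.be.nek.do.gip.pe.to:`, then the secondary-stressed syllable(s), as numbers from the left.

Weights: 1 mom H, 2 be L, 3 nek H, 4 do L, 5 gip H, 6 pe L, 7 to: H.
Parse right to left (heavy = foot alone; LL = one foot; stranded L unfooted): (ˈmom) be (ˈnek) do (ˈgip) pe (ˈto:).
Foot heads: 1, 3, 5, 7.
Primary stress on the leftmost head = syllable 1.
Secondary stress on 3, 5, 7: ˈmom.be.ˌnek.do.ˌgip.pe.ˌto:.

primary 1, secondary 3, 5, 7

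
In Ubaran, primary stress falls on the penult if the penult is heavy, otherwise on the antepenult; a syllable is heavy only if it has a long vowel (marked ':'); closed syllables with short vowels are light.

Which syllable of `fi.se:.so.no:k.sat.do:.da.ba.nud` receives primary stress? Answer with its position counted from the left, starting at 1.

7

Weights: 7 da L, 8 ba L, 9 nud L.
The penult (syllable 8, ba) is light, so stress falls on the antepenult (syllable 7, da).
Primary stress: syllable 7 → fi.se:.so.no:k.sat.do:.ˈda.ba.nud.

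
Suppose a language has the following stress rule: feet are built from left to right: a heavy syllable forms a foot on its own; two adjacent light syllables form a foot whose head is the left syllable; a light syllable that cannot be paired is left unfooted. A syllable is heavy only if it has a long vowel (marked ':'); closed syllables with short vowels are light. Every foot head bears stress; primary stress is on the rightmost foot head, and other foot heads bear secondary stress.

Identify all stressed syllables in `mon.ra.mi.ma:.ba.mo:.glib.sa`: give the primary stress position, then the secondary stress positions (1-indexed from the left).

Weights: 1 mon L, 2 ra L, 3 mi L, 4 ma: H, 5 ba L, 6 mo: H, 7 glib L, 8 sa L.
Parse left to right (heavy = foot alone; LL = one foot; stranded L unfooted): (ˈmon.ra) mi (ˈma:) ba (ˈmo:) (ˈglib.sa).
Foot heads: 1, 4, 6, 7.
Primary stress on the rightmost head = syllable 7.
Secondary stress on 1, 4, 6: ˌmon.ra.mi.ˌma:.ba.ˌmo:.ˈglib.sa.

primary 7, secondary 1, 4, 6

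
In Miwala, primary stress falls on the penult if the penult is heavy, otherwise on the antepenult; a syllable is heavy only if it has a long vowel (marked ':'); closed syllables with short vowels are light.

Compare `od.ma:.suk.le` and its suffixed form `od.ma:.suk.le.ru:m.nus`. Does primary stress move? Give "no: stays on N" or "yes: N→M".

yes: 2→5

Base `od.ma:.suk.le` (4 syllables):
  Weights: 2 ma: H, 3 suk L, 4 le L.
  The penult (syllable 3, suk) is light, so stress falls on the antepenult (syllable 2, ma:).
  → primary stress on syllable 2.
Suffixed `od.ma:.suk.le.ru:m.nus` (6 syllables):
  Weights: 4 le L, 5 ru:m H, 6 nus L.
  The penult (syllable 5, ru:m) is heavy, so it takes stress.
  → primary stress on syllable 5.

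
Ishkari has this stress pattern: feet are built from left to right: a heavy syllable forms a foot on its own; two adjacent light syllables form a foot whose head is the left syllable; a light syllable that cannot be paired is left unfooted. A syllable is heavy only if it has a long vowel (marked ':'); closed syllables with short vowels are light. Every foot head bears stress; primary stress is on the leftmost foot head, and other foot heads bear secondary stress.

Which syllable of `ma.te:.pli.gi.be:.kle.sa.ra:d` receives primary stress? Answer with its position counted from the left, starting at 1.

Weights: 1 ma L, 2 te: H, 3 pli L, 4 gi L, 5 be: H, 6 kle L, 7 sa L, 8 ra:d H.
Parse left to right (heavy = foot alone; LL = one foot; stranded L unfooted): ma (ˈte:) (ˈpli.gi) (ˈbe:) (ˈkle.sa) (ˈra:d).
Foot heads: 2, 3, 5, 6, 8.
Primary stress on the leftmost head = syllable 2.
Primary stress: syllable 2 → ma.ˈte:.pli.gi.be:.kle.sa.ra:d.

2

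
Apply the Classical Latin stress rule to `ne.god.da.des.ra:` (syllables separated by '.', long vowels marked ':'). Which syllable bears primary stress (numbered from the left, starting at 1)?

4

Classical Latin: stress the penult if heavy (long vowel or closed), else the antepenult.
Weights: 3 da L, 4 des H, 5 ra: H.
The penult (syllable 4, des) is heavy, so it takes stress.
Stress on syllable 4: ne.god.da.ˈdes.ra:.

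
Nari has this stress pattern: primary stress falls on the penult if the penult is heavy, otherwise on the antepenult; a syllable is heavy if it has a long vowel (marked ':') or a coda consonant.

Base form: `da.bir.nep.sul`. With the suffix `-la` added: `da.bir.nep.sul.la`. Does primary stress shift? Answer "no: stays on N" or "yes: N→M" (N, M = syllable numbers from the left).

yes: 3→4

Base `da.bir.nep.sul` (4 syllables):
  Weights: 2 bir H, 3 nep H, 4 sul H.
  The penult (syllable 3, nep) is heavy, so it takes stress.
  → primary stress on syllable 3.
Suffixed `da.bir.nep.sul.la` (5 syllables):
  Weights: 3 nep H, 4 sul H, 5 la L.
  The penult (syllable 4, sul) is heavy, so it takes stress.
  → primary stress on syllable 4.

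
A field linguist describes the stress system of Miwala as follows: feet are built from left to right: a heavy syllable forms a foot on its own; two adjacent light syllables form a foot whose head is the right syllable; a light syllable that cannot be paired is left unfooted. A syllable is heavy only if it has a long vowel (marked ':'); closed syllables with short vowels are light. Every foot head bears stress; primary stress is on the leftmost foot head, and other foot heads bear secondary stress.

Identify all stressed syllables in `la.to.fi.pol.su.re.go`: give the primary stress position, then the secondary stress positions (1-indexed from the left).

primary 2, secondary 4, 6

Weights: 1 la L, 2 to L, 3 fi L, 4 pol L, 5 su L, 6 re L, 7 go L.
Parse left to right (heavy = foot alone; LL = one foot; stranded L unfooted): (la.ˈto) (fi.ˈpol) (su.ˈre) go.
Foot heads: 2, 4, 6.
Primary stress on the leftmost head = syllable 2.
Secondary stress on 4, 6: la.ˈto.fi.ˌpol.su.ˌre.go.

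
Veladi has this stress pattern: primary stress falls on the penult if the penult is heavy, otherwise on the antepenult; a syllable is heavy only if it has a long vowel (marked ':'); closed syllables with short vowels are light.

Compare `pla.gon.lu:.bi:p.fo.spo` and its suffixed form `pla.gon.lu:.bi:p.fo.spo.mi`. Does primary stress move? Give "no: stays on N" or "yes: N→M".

Base `pla.gon.lu:.bi:p.fo.spo` (6 syllables):
  Weights: 4 bi:p H, 5 fo L, 6 spo L.
  The penult (syllable 5, fo) is light, so stress falls on the antepenult (syllable 4, bi:p).
  → primary stress on syllable 4.
Suffixed `pla.gon.lu:.bi:p.fo.spo.mi` (7 syllables):
  Weights: 5 fo L, 6 spo L, 7 mi L.
  The penult (syllable 6, spo) is light, so stress falls on the antepenult (syllable 5, fo).
  → primary stress on syllable 5.

yes: 4→5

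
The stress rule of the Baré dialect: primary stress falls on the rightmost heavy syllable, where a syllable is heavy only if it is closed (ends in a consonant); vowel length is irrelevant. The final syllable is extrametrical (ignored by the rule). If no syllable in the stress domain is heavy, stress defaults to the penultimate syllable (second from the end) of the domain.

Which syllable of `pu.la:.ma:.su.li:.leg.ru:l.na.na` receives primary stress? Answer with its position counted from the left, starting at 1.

7

The final syllable (9, na) is extrametrical; the stress domain is syllables 1–8.
Weights: 1 pu L, 2 la: L, 3 ma: L, 4 su L, 5 li: L, 6 leg H, 7 ru:l H, 8 na L.
Heavy syllables in the domain: 6, 7. The rightmost is syllable 7 (ru:l).
Primary stress: syllable 7 → pu.la:.ma:.su.li:.leg.ˈru:l.na.na.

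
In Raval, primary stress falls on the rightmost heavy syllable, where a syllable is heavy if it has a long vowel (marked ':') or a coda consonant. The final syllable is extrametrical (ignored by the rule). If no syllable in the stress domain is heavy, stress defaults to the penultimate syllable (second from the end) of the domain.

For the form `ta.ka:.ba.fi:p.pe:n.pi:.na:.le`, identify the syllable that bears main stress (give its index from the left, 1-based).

7

The final syllable (8, le) is extrametrical; the stress domain is syllables 1–7.
Weights: 1 ta L, 2 ka: H, 3 ba L, 4 fi:p H, 5 pe:n H, 6 pi: H, 7 na: H.
Heavy syllables in the domain: 2, 4, 5, 6, 7. The rightmost is syllable 7 (na:).
Primary stress: syllable 7 → ta.ka:.ba.fi:p.pe:n.pi:.ˈna:.le.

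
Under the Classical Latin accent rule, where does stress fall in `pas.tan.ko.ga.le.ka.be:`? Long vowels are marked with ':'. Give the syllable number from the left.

Classical Latin: stress the penult if heavy (long vowel or closed), else the antepenult.
Weights: 5 le L, 6 ka L, 7 be: H.
The penult (syllable 6, ka) is light, so stress falls on the antepenult (syllable 5, le).
Stress on syllable 5: pas.tan.ko.ga.ˈle.ka.be:.

5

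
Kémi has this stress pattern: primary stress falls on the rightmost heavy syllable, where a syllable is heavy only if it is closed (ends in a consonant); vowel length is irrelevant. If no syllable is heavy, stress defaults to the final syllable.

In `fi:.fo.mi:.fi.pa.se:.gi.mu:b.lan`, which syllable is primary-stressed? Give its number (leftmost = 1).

9

Weights: 1 fi: L, 2 fo L, 3 mi: L, 4 fi L, 5 pa L, 6 se: L, 7 gi L, 8 mu:b H, 9 lan H.
Heavy syllables in the domain: 8, 9. The rightmost is syllable 9 (lan).
Primary stress: syllable 9 → fi:.fo.mi:.fi.pa.se:.gi.mu:b.ˈlan.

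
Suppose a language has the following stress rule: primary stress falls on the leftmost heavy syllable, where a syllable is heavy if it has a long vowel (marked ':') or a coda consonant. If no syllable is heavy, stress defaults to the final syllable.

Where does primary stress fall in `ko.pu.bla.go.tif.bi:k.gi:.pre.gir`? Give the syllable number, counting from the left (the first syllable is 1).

Weights: 1 ko L, 2 pu L, 3 bla L, 4 go L, 5 tif H, 6 bi:k H, 7 gi: H, 8 pre L, 9 gir H.
Heavy syllables in the domain: 5, 6, 7, 9. The leftmost is syllable 5 (tif).
Primary stress: syllable 5 → ko.pu.bla.go.ˈtif.bi:k.gi:.pre.gir.

5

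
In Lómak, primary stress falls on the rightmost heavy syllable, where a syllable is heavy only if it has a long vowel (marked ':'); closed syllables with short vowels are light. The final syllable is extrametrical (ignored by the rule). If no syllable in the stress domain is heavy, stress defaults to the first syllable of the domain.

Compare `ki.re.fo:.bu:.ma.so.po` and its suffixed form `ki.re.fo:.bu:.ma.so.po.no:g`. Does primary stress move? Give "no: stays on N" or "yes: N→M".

no: stays on 4

Base `ki.re.fo:.bu:.ma.so.po` (7 syllables):
  The final syllable (7, po) is extrametrical; the stress domain is syllables 1–6.
  Weights: 1 ki L, 2 re L, 3 fo: H, 4 bu: H, 5 ma L, 6 so L.
  Heavy syllables in the domain: 3, 4. The rightmost is syllable 4 (bu:).
  → primary stress on syllable 4.
Suffixed `ki.re.fo:.bu:.ma.so.po.no:g` (8 syllables):
  The final syllable (8, no:g) is extrametrical; the stress domain is syllables 1–7.
  Weights: 1 ki L, 2 re L, 3 fo: H, 4 bu: H, 5 ma L, 6 so L, 7 po L.
  Heavy syllables in the domain: 3, 4. The rightmost is syllable 4 (bu:).
  → primary stress on syllable 4.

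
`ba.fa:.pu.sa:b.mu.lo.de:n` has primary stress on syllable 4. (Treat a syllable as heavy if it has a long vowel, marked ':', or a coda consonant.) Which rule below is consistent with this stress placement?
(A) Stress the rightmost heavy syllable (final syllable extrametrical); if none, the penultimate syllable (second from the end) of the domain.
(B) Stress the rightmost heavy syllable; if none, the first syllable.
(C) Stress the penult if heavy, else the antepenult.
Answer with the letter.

Rule A → syllable 4 ✓.
Rule B → syllable 7 (observed: 4).
Rule C → syllable 5 (observed: 4).

A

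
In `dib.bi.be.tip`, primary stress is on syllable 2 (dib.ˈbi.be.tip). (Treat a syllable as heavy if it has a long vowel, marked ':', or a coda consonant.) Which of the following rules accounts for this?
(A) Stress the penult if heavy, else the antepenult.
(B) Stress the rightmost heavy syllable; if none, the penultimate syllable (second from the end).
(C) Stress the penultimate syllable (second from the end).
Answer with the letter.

Rule A → syllable 2 ✓.
Rule B → syllable 4 (observed: 2).
Rule C → syllable 3 (observed: 2).

A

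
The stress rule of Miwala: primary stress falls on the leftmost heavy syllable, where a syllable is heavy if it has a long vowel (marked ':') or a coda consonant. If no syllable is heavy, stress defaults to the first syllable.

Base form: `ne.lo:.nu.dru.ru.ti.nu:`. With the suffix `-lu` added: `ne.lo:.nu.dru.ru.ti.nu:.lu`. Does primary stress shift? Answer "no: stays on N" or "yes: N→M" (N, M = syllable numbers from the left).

no: stays on 2

Base `ne.lo:.nu.dru.ru.ti.nu:` (7 syllables):
  Weights: 1 ne L, 2 lo: H, 3 nu L, 4 dru L, 5 ru L, 6 ti L, 7 nu: H.
  Heavy syllables in the domain: 2, 7. The leftmost is syllable 2 (lo:).
  → primary stress on syllable 2.
Suffixed `ne.lo:.nu.dru.ru.ti.nu:.lu` (8 syllables):
  Weights: 1 ne L, 2 lo: H, 3 nu L, 4 dru L, 5 ru L, 6 ti L, 7 nu: H, 8 lu L.
  Heavy syllables in the domain: 2, 7. The leftmost is syllable 2 (lo:).
  → primary stress on syllable 2.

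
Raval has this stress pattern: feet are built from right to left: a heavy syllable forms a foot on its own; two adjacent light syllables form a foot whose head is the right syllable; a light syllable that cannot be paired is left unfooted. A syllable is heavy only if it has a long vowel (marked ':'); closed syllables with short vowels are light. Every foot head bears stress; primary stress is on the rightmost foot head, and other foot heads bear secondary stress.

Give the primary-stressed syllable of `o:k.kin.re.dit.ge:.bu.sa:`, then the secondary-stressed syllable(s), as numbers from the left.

primary 7, secondary 1, 4, 5

Weights: 1 o:k H, 2 kin L, 3 re L, 4 dit L, 5 ge: H, 6 bu L, 7 sa: H.
Parse right to left (heavy = foot alone; LL = one foot; stranded L unfooted): (ˈo:k) kin (re.ˈdit) (ˈge:) bu (ˈsa:).
Foot heads: 1, 4, 5, 7.
Primary stress on the rightmost head = syllable 7.
Secondary stress on 1, 4, 5: ˌo:k.kin.re.ˌdit.ˌge:.bu.ˈsa:.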